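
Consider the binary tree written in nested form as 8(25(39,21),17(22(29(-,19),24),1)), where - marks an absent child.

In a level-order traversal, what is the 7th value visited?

Level-order visits nodes level by level from the root, left to right within each level.
Level 0: 8
Level 1: 25, 17
Level 2: 39, 21, 22, 1
Level 3: 29, 24
Level 4: 19
Full level-order sequence: 8, 25, 17, 39, 21, 22, 1, 29, 24, 19.

1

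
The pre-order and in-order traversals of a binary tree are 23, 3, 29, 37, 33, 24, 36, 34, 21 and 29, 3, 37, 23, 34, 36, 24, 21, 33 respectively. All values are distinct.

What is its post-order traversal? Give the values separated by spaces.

29 37 3 34 36 21 24 33 23

The first element of pre-order is the root; it splits in-order into left and right subtrees.
Root 23: left subtree has 3 nodes {29, 3, 37}, right has 5 {34, 36, 24, 21, 33}.
  Root 3: left subtree has 1 node {29}, right has 1 {37}.
  Root 33: left subtree has 4 nodes {34, 36, 24, 21}, right has 0 { }.
    Root 24: left subtree has 2 nodes {34, 36}, right has 1 {21}.
      Root 36: left subtree has 1 node {34}, right has 0 { }.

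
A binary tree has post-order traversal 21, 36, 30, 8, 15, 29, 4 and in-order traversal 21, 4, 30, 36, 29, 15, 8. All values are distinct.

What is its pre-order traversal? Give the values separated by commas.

The last element of post-order is the root; it splits in-order into left and right subtrees.
Root 4: left subtree has 1 node {21}, right has 5 {30, 36, 29, 15, 8}.
  Root 29: left subtree has 2 nodes {30, 36}, right has 2 {15, 8}.
    Root 30: left subtree has 0 nodes { }, right has 1 {36}.
    Root 15: left subtree has 0 nodes { }, right has 1 {8}.

4, 21, 29, 30, 36, 15, 8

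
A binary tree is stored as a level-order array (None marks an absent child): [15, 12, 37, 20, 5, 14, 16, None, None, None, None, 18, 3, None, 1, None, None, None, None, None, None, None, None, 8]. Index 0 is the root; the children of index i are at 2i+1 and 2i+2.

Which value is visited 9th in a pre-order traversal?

Pre-order visits the node, then its left subtree, then its right subtree.
Visit 15.
At 15: go left to 12.
  Visit 12.
  At 12: go left to 20.
    20 is a leaf — visit 20.
  At 12: go right to 5.
    5 is a leaf — visit 5.
At 15: go right to 37.
  Visit 37.
  At 37: go left to 14.
    Visit 14.
    At 14: go left to 18.
      Visit 18.
      At 18: go left to 8.
        8 is a leaf — visit 8.
      At 18: no right child.
    At 14: go right to 3.
      3 is a leaf — visit 3.
  At 37: go right to 16.
    Visit 16.
    At 16: no left child.
    At 16: go right to 1.
      1 is a leaf — visit 1.
Full pre-order sequence: 15, 12, 20, 5, 37, 14, 18, 8, 3, 16, 1.

3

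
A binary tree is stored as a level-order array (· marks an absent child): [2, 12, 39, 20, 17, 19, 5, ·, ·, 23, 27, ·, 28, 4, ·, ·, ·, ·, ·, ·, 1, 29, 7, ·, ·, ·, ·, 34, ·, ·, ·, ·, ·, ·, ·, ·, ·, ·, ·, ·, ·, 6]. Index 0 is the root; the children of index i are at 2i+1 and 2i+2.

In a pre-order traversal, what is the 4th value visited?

17

Pre-order visits the node, then its left subtree, then its right subtree.
Visit 2.
At 2: go left to 12.
  Visit 12.
  At 12: go left to 20.
    20 is a leaf — visit 20.
  At 12: go right to 17.
    Visit 17.
    At 17: go left to 23.
      Visit 23.
      At 23: no left child.
      At 23: go right to 1.
        Visit 1.
        At 1: go left to 6.
          6 is a leaf — visit 6.
        At 1: no right child.
    At 17: go right to 27.
      Visit 27.
      At 27: go left to 29.
        29 is a leaf — visit 29.
      At 27: go right to 7.
        7 is a leaf — visit 7.
At 2: go right to 39.
  Visit 39.
  At 39: go left to 19.
    Visit 19.
    At 19: no left child.
    At 19: go right to 28.
      28 is a leaf — visit 28.
  At 39: go right to 5.
    Visit 5.
    At 5: go left to 4.
      Visit 4.
      At 4: go left to 34.
        34 is a leaf — visit 34.
      At 4: no right child.
    At 5: no right child.
Full pre-order sequence: 2, 12, 20, 17, 23, 1, 6, 27, 29, 7, 39, 19, 28, 5, 4, 34.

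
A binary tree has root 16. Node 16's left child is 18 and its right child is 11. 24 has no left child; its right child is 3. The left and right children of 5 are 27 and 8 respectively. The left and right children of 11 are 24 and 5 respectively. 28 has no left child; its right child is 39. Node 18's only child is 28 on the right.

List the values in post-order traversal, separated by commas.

Post-order visits the left subtree, then the right subtree, then the node.
At 16: go left to 18.
  At 18: no left child.
  At 18: go right to 28.
    At 28: no left child.
    At 28: go right to 39.
      39 is a leaf — visit 39.
    Visit 28.
  Visit 18.
At 16: go right to 11.
  At 11: go left to 24.
    At 24: no left child.
    At 24: go right to 3.
      3 is a leaf — visit 3.
    Visit 24.
  At 11: go right to 5.
    At 5: go left to 27.
      27 is a leaf — visit 27.
    At 5: go right to 8.
      8 is a leaf — visit 8.
    Visit 5.
  Visit 11.
Visit 16.

39, 28, 18, 3, 24, 27, 8, 5, 11, 16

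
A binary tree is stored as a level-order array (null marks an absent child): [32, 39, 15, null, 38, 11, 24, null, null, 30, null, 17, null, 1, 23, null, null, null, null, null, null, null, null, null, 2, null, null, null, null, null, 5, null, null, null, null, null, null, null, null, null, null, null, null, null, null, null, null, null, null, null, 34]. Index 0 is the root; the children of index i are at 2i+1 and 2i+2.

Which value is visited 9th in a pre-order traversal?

34

Pre-order visits the node, then its left subtree, then its right subtree.
Visit 32.
At 32: go left to 39.
  Visit 39.
  At 39: no left child.
  At 39: go right to 38.
    Visit 38.
    At 38: go left to 30.
      30 is a leaf — visit 30.
    At 38: no right child.
At 32: go right to 15.
  Visit 15.
  At 15: go left to 11.
    Visit 11.
    At 11: go left to 17.
      Visit 17.
      At 17: no left child.
      At 17: go right to 2.
        Visit 2.
        At 2: no left child.
        At 2: go right to 34.
          34 is a leaf — visit 34.
    At 11: no right child.
  At 15: go right to 24.
    Visit 24.
    At 24: go left to 1.
      1 is a leaf — visit 1.
    At 24: go right to 23.
      Visit 23.
      At 23: no left child.
      At 23: go right to 5.
        5 is a leaf — visit 5.
Full pre-order sequence: 32, 39, 38, 30, 15, 11, 17, 2, 34, 24, 1, 23, 5.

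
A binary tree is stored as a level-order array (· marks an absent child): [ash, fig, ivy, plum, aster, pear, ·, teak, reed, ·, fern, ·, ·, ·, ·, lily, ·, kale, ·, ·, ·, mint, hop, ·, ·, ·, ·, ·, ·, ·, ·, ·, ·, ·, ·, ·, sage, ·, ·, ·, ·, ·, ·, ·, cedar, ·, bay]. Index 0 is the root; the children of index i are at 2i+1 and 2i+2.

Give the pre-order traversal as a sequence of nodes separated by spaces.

ash fig plum teak lily reed kale sage aster fern mint cedar hop bay ivy pear

Pre-order visits the node, then its left subtree, then its right subtree.
Visit ash.
At ash: go left to fig.
  Visit fig.
  At fig: go left to plum.
    Visit plum.
    At plum: go left to teak.
      Visit teak.
      At teak: go left to lily.
        lily is a leaf — visit lily.
      At teak: no right child.
    At plum: go right to reed.
      Visit reed.
      At reed: go left to kale.
        Visit kale.
        At kale: no left child.
        At kale: go right to sage.
          sage is a leaf — visit sage.
      At reed: no right child.
  At fig: go right to aster.
    Visit aster.
    At aster: no left child.
    At aster: go right to fern.
      Visit fern.
      At fern: go left to mint.
        Visit mint.
        At mint: no left child.
        At mint: go right to cedar.
          cedar is a leaf — visit cedar.
      At fern: go right to hop.
        Visit hop.
        At hop: no left child.
        At hop: go right to bay.
          bay is a leaf — visit bay.
At ash: go right to ivy.
  Visit ivy.
  At ivy: go left to pear.
    pear is a leaf — visit pear.
  At ivy: no right child.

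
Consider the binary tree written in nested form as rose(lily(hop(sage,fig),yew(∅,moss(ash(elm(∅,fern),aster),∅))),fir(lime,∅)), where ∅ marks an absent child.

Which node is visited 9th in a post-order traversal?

yew

Post-order visits the left subtree, then the right subtree, then the node.
At rose: go left to lily.
  At lily: go left to hop.
    At hop: go left to sage.
      sage is a leaf — visit sage.
    At hop: go right to fig.
      fig is a leaf — visit fig.
    Visit hop.
  At lily: go right to yew.
    At yew: no left child.
    At yew: go right to moss.
      At moss: go left to ash.
        At ash: go left to elm.
          At elm: no left child.
          At elm: go right to fern.
            fern is a leaf — visit fern.
          Visit elm.
        At ash: go right to aster.
          aster is a leaf — visit aster.
        Visit ash.
      At moss: no right child.
      Visit moss.
    Visit yew.
  Visit lily.
At rose: go right to fir.
  At fir: go left to lime.
    lime is a leaf — visit lime.
  At fir: no right child.
  Visit fir.
Visit rose.
Full post-order sequence: sage, fig, hop, fern, elm, aster, ash, moss, yew, lily, lime, fir, rose.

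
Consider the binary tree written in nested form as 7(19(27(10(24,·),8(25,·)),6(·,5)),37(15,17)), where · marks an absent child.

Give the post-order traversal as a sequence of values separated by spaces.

Post-order visits the left subtree, then the right subtree, then the node.
At 7: go left to 19.
  At 19: go left to 27.
    At 27: go left to 10.
      At 10: go left to 24.
        24 is a leaf — visit 24.
      At 10: no right child.
      Visit 10.
    At 27: go right to 8.
      At 8: go left to 25.
        25 is a leaf — visit 25.
      At 8: no right child.
      Visit 8.
    Visit 27.
  At 19: go right to 6.
    At 6: no left child.
    At 6: go right to 5.
      5 is a leaf — visit 5.
    Visit 6.
  Visit 19.
At 7: go right to 37.
  At 37: go left to 15.
    15 is a leaf — visit 15.
  At 37: go right to 17.
    17 is a leaf — visit 17.
  Visit 37.
Visit 7.

24 10 25 8 27 5 6 19 15 17 37 7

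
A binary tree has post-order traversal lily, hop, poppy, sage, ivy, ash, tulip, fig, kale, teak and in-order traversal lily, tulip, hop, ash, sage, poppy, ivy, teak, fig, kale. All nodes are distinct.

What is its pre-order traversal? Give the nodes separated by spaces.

teak tulip lily ash hop ivy sage poppy kale fig

The last element of post-order is the root; it splits in-order into left and right subtrees.
Root teak: left subtree has 7 nodes {lily, tulip, hop, ash, sage, poppy, ivy}, right has 2 {fig, kale}.
  Root tulip: left subtree has 1 node {lily}, right has 5 {hop, ash, sage, poppy, ivy}.
    Root ash: left subtree has 1 node {hop}, right has 3 {sage, poppy, ivy}.
      Root ivy: left subtree has 2 nodes {sage, poppy}, right has 0 { }.
        Root sage: left subtree has 0 nodes { }, right has 1 {poppy}.
  Root kale: left subtree has 1 node {fig}, right has 0 { }.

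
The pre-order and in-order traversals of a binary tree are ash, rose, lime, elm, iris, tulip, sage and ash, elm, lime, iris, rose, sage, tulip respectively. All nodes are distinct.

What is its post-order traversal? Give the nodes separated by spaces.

elm iris lime sage tulip rose ash

The first element of pre-order is the root; it splits in-order into left and right subtrees.
Root ash: left subtree has 0 nodes { }, right has 6 {elm, lime, iris, rose, sage, tulip}.
  Root rose: left subtree has 3 nodes {elm, lime, iris}, right has 2 {sage, tulip}.
    Root lime: left subtree has 1 node {elm}, right has 1 {iris}.
    Root tulip: left subtree has 1 node {sage}, right has 0 { }.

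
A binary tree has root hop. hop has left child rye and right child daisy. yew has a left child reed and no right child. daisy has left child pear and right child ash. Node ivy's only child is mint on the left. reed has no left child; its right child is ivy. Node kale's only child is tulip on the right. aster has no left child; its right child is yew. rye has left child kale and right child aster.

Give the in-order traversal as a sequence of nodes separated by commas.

kale, tulip, rye, aster, reed, mint, ivy, yew, hop, pear, daisy, ash

In-order visits the left subtree, then the node, then the right subtree.
At hop: go left to rye.
  At rye: go left to kale.
    At kale: no left child.
    Visit kale.
    At kale: go right to tulip.
      tulip is a leaf — visit tulip.
  Visit rye.
  At rye: go right to aster.
    At aster: no left child.
    Visit aster.
    At aster: go right to yew.
      At yew: go left to reed.
        At reed: no left child.
        Visit reed.
        At reed: go right to ivy.
          At ivy: go left to mint.
            mint is a leaf — visit mint.
          Visit ivy.
          At ivy: no right child.
      Visit yew.
      At yew: no right child.
Visit hop.
At hop: go right to daisy.
  At daisy: go left to pear.
    pear is a leaf — visit pear.
  Visit daisy.
  At daisy: go right to ash.
    ash is a leaf — visit ash.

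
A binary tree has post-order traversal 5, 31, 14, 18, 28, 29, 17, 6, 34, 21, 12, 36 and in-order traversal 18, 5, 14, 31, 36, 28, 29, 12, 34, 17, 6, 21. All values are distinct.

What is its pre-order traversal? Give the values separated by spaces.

The last element of post-order is the root; it splits in-order into left and right subtrees.
Root 36: left subtree has 4 nodes {18, 5, 14, 31}, right has 7 {28, 29, 12, 34, 17, 6, 21}.
  Root 18: left subtree has 0 nodes { }, right has 3 {5, 14, 31}.
    Root 14: left subtree has 1 node {5}, right has 1 {31}.
  Root 12: left subtree has 2 nodes {28, 29}, right has 4 {34, 17, 6, 21}.
    Root 29: left subtree has 1 node {28}, right has 0 { }.
    Root 21: left subtree has 3 nodes {34, 17, 6}, right has 0 { }.
      Root 34: left subtree has 0 nodes { }, right has 2 {17, 6}.
        Root 6: left subtree has 1 node {17}, right has 0 { }.

36 18 14 5 31 12 29 28 21 34 6 17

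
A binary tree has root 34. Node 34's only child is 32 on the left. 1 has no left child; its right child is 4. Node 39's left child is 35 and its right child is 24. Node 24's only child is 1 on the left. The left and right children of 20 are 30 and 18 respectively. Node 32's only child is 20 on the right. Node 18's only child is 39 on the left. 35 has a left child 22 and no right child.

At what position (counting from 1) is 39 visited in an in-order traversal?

6

In-order visits the left subtree, then the node, then the right subtree.
At 34: go left to 32.
  At 32: no left child.
  Visit 32.
  At 32: go right to 20.
    At 20: go left to 30.
      30 is a leaf — visit 30.
    Visit 20.
    At 20: go right to 18.
      At 18: go left to 39.
        At 39: go left to 35.
          At 35: go left to 22.
            22 is a leaf — visit 22.
          Visit 35.
          At 35: no right child.
        Visit 39.
        At 39: go right to 24.
          At 24: go left to 1.
            At 1: no left child.
            Visit 1.
            At 1: go right to 4.
              4 is a leaf — visit 4.
          Visit 24.
          At 24: no right child.
      Visit 18.
      At 18: no right child.
Visit 34.
At 34: no right child.
Full in-order sequence: 32, 30, 20, 22, 35, 39, 1, 4, 24, 18, 34.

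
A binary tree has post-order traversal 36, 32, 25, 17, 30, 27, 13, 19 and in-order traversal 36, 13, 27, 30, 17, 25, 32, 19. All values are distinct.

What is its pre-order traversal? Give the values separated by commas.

The last element of post-order is the root; it splits in-order into left and right subtrees.
Root 19: left subtree has 7 nodes {36, 13, 27, 30, 17, 25, 32}, right has 0 { }.
  Root 13: left subtree has 1 node {36}, right has 5 {27, 30, 17, 25, 32}.
    Root 27: left subtree has 0 nodes { }, right has 4 {30, 17, 25, 32}.
      Root 30: left subtree has 0 nodes { }, right has 3 {17, 25, 32}.
        Root 17: left subtree has 0 nodes { }, right has 2 {25, 32}.
          Root 25: left subtree has 0 nodes { }, right has 1 {32}.

19, 13, 36, 27, 30, 17, 25, 32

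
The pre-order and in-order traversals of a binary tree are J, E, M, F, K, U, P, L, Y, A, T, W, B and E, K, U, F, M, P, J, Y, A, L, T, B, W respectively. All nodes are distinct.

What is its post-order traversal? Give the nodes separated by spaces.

U K F P M E A Y B W T L J

The first element of pre-order is the root; it splits in-order into left and right subtrees.
Root J: left subtree has 6 nodes {E, K, U, F, M, P}, right has 6 {Y, A, L, T, B, W}.
  Root E: left subtree has 0 nodes { }, right has 5 {K, U, F, M, P}.
    Root M: left subtree has 3 nodes {K, U, F}, right has 1 {P}.
      Root F: left subtree has 2 nodes {K, U}, right has 0 { }.
        Root K: left subtree has 0 nodes { }, right has 1 {U}.
  Root L: left subtree has 2 nodes {Y, A}, right has 3 {T, B, W}.
    Root Y: left subtree has 0 nodes { }, right has 1 {A}.
    Root T: left subtree has 0 nodes { }, right has 2 {B, W}.
      Root W: left subtree has 1 node {B}, right has 0 { }.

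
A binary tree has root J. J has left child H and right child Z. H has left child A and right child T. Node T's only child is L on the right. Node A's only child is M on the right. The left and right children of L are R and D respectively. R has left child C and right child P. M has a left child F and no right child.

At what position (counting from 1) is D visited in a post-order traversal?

7

Post-order visits the left subtree, then the right subtree, then the node.
At J: go left to H.
  At H: go left to A.
    At A: no left child.
    At A: go right to M.
      At M: go left to F.
        F is a leaf — visit F.
      At M: no right child.
      Visit M.
    Visit A.
  At H: go right to T.
    At T: no left child.
    At T: go right to L.
      At L: go left to R.
        At R: go left to C.
          C is a leaf — visit C.
        At R: go right to P.
          P is a leaf — visit P.
        Visit R.
      At L: go right to D.
        D is a leaf — visit D.
      Visit L.
    Visit T.
  Visit H.
At J: go right to Z.
  Z is a leaf — visit Z.
Visit J.
Full post-order sequence: F, M, A, C, P, R, D, L, T, H, Z, J.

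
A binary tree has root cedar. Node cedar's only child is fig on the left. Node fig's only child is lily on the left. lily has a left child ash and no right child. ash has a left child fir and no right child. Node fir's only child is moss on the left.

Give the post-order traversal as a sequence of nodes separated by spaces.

moss fir ash lily fig cedar

Post-order visits the left subtree, then the right subtree, then the node.
At cedar: go left to fig.
  At fig: go left to lily.
    At lily: go left to ash.
      At ash: go left to fir.
        At fir: go left to moss.
          moss is a leaf — visit moss.
        At fir: no right child.
        Visit fir.
      At ash: no right child.
      Visit ash.
    At lily: no right child.
    Visit lily.
  At fig: no right child.
  Visit fig.
At cedar: no right child.
Visit cedar.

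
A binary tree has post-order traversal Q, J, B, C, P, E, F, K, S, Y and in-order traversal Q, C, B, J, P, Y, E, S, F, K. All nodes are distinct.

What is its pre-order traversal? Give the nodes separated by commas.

The last element of post-order is the root; it splits in-order into left and right subtrees.
Root Y: left subtree has 5 nodes {Q, C, B, J, P}, right has 4 {E, S, F, K}.
  Root P: left subtree has 4 nodes {Q, C, B, J}, right has 0 { }.
    Root C: left subtree has 1 node {Q}, right has 2 {B, J}.
      Root B: left subtree has 0 nodes { }, right has 1 {J}.
  Root S: left subtree has 1 node {E}, right has 2 {F, K}.
    Root K: left subtree has 1 node {F}, right has 0 { }.

Y, P, C, Q, B, J, S, E, K, F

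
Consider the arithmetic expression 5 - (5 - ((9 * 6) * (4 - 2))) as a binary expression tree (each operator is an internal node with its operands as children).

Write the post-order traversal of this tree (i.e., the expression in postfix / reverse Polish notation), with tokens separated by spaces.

5 5 9 6 * 4 2 - * - -

Post-order on an expression tree gives postfix notation: for each operator, emit left operand, right operand, then the operator.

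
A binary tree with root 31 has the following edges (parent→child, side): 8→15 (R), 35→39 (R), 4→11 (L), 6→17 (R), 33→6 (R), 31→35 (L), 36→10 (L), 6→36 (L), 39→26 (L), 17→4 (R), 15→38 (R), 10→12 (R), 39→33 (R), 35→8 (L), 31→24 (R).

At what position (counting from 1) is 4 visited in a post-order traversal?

Post-order visits the left subtree, then the right subtree, then the node.
At 31: go left to 35.
  At 35: go left to 8.
    At 8: no left child.
    At 8: go right to 15.
      At 15: no left child.
      At 15: go right to 38.
        38 is a leaf — visit 38.
      Visit 15.
    Visit 8.
  At 35: go right to 39.
    At 39: go left to 26.
      26 is a leaf — visit 26.
    At 39: go right to 33.
      At 33: no left child.
      At 33: go right to 6.
        At 6: go left to 36.
          At 36: go left to 10.
            At 10: no left child.
            At 10: go right to 12.
              12 is a leaf — visit 12.
            Visit 10.
          At 36: no right child.
          Visit 36.
        At 6: go right to 17.
          At 17: no left child.
          At 17: go right to 4.
            At 4: go left to 11.
              11 is a leaf — visit 11.
            At 4: no right child.
            Visit 4.
          Visit 17.
        Visit 6.
      Visit 33.
    Visit 39.
  Visit 35.
At 31: go right to 24.
  24 is a leaf — visit 24.
Visit 31.
Full post-order sequence: 38, 15, 8, 26, 12, 10, 36, 11, 4, 17, 6, 33, 39, 35, 24, 31.

9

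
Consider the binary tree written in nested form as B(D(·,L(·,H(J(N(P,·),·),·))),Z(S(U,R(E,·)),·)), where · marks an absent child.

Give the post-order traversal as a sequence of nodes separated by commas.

P, N, J, H, L, D, U, E, R, S, Z, B

Post-order visits the left subtree, then the right subtree, then the node.
At B: go left to D.
  At D: no left child.
  At D: go right to L.
    At L: no left child.
    At L: go right to H.
      At H: go left to J.
        At J: go left to N.
          At N: go left to P.
            P is a leaf — visit P.
          At N: no right child.
          Visit N.
        At J: no right child.
        Visit J.
      At H: no right child.
      Visit H.
    Visit L.
  Visit D.
At B: go right to Z.
  At Z: go left to S.
    At S: go left to U.
      U is a leaf — visit U.
    At S: go right to R.
      At R: go left to E.
        E is a leaf — visit E.
      At R: no right child.
      Visit R.
    Visit S.
  At Z: no right child.
  Visit Z.
Visit B.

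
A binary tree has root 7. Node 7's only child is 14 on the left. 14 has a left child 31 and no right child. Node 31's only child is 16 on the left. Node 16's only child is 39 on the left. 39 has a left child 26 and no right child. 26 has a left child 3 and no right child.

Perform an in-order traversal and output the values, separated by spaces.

In-order visits the left subtree, then the node, then the right subtree.
At 7: go left to 14.
  At 14: go left to 31.
    At 31: go left to 16.
      At 16: go left to 39.
        At 39: go left to 26.
          At 26: go left to 3.
            3 is a leaf — visit 3.
          Visit 26.
          At 26: no right child.
        Visit 39.
        At 39: no right child.
      Visit 16.
      At 16: no right child.
    Visit 31.
    At 31: no right child.
  Visit 14.
  At 14: no right child.
Visit 7.
At 7: no right child.

3 26 39 16 31 14 7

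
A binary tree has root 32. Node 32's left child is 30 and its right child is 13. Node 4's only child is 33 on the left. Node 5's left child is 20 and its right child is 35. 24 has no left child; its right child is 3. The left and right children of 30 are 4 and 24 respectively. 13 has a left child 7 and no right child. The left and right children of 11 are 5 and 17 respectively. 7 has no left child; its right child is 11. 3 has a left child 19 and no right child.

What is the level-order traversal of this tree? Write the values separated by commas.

Level-order visits nodes level by level from the root, left to right within each level.
Level 0: 32
Level 1: 30, 13
Level 2: 4, 24, 7
Level 3: 33, 3, 11
Level 4: 19, 5, 17
Level 5: 20, 35

32, 30, 13, 4, 24, 7, 33, 3, 11, 19, 5, 17, 20, 35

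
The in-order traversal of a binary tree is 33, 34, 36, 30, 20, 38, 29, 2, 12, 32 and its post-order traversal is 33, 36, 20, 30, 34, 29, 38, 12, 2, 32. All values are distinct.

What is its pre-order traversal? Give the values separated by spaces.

32 2 38 34 33 30 36 20 29 12

The last element of post-order is the root; it splits in-order into left and right subtrees.
Root 32: left subtree has 9 nodes {33, 34, 36, 30, 20, 38, 29, 2, 12}, right has 0 { }.
  Root 2: left subtree has 7 nodes {33, 34, 36, 30, 20, 38, 29}, right has 1 {12}.
    Root 38: left subtree has 5 nodes {33, 34, 36, 30, 20}, right has 1 {29}.
      Root 34: left subtree has 1 node {33}, right has 3 {36, 30, 20}.
        Root 30: left subtree has 1 node {36}, right has 1 {20}.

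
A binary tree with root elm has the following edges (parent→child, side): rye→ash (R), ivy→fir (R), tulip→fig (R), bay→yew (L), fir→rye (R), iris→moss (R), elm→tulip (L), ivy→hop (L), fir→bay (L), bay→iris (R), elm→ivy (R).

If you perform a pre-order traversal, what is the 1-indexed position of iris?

Pre-order visits the node, then its left subtree, then its right subtree.
Visit elm.
At elm: go left to tulip.
  Visit tulip.
  At tulip: no left child.
  At tulip: go right to fig.
    fig is a leaf — visit fig.
At elm: go right to ivy.
  Visit ivy.
  At ivy: go left to hop.
    hop is a leaf — visit hop.
  At ivy: go right to fir.
    Visit fir.
    At fir: go left to bay.
      Visit bay.
      At bay: go left to yew.
        yew is a leaf — visit yew.
      At bay: go right to iris.
        Visit iris.
        At iris: no left child.
        At iris: go right to moss.
          moss is a leaf — visit moss.
    At fir: go right to rye.
      Visit rye.
      At rye: no left child.
      At rye: go right to ash.
        ash is a leaf — visit ash.
Full pre-order sequence: elm, tulip, fig, ivy, hop, fir, bay, yew, iris, moss, rye, ash.

9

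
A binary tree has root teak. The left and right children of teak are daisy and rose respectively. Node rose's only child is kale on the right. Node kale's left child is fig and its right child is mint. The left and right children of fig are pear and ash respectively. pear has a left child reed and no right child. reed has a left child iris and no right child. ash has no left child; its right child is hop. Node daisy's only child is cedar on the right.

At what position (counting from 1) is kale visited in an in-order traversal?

In-order visits the left subtree, then the node, then the right subtree.
At teak: go left to daisy.
  At daisy: no left child.
  Visit daisy.
  At daisy: go right to cedar.
    cedar is a leaf — visit cedar.
Visit teak.
At teak: go right to rose.
  At rose: no left child.
  Visit rose.
  At rose: go right to kale.
    At kale: go left to fig.
      At fig: go left to pear.
        At pear: go left to reed.
          At reed: go left to iris.
            iris is a leaf — visit iris.
          Visit reed.
          At reed: no right child.
        Visit pear.
        At pear: no right child.
      Visit fig.
      At fig: go right to ash.
        At ash: no left child.
        Visit ash.
        At ash: go right to hop.
          hop is a leaf — visit hop.
    Visit kale.
    At kale: go right to mint.
      mint is a leaf — visit mint.
Full in-order sequence: daisy, cedar, teak, rose, iris, reed, pear, fig, ash, hop, kale, mint.

11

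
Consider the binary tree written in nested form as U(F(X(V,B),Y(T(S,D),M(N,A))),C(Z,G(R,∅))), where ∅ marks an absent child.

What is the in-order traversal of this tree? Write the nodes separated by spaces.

V X B F S T D Y N M A U Z C R G

In-order visits the left subtree, then the node, then the right subtree.
At U: go left to F.
  At F: go left to X.
    At X: go left to V.
      V is a leaf — visit V.
    Visit X.
    At X: go right to B.
      B is a leaf — visit B.
  Visit F.
  At F: go right to Y.
    At Y: go left to T.
      At T: go left to S.
        S is a leaf — visit S.
      Visit T.
      At T: go right to D.
        D is a leaf — visit D.
    Visit Y.
    At Y: go right to M.
      At M: go left to N.
        N is a leaf — visit N.
      Visit M.
      At M: go right to A.
        A is a leaf — visit A.
Visit U.
At U: go right to C.
  At C: go left to Z.
    Z is a leaf — visit Z.
  Visit C.
  At C: go right to G.
    At G: go left to R.
      R is a leaf — visit R.
    Visit G.
    At G: no right child.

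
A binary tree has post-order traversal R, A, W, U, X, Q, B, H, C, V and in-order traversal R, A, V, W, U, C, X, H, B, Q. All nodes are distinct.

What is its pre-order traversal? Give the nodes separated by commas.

V, A, R, C, U, W, H, X, B, Q

The last element of post-order is the root; it splits in-order into left and right subtrees.
Root V: left subtree has 2 nodes {R, A}, right has 7 {W, U, C, X, H, B, Q}.
  Root A: left subtree has 1 node {R}, right has 0 { }.
  Root C: left subtree has 2 nodes {W, U}, right has 4 {X, H, B, Q}.
    Root U: left subtree has 1 node {W}, right has 0 { }.
    Root H: left subtree has 1 node {X}, right has 2 {B, Q}.
      Root B: left subtree has 0 nodes { }, right has 1 {Q}.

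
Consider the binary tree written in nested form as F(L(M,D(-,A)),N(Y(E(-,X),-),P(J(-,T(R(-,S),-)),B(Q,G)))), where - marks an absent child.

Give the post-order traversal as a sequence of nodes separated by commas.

M, A, D, L, X, E, Y, S, R, T, J, Q, G, B, P, N, F

Post-order visits the left subtree, then the right subtree, then the node.
At F: go left to L.
  At L: go left to M.
    M is a leaf — visit M.
  At L: go right to D.
    At D: no left child.
    At D: go right to A.
      A is a leaf — visit A.
    Visit D.
  Visit L.
At F: go right to N.
  At N: go left to Y.
    At Y: go left to E.
      At E: no left child.
      At E: go right to X.
        X is a leaf — visit X.
      Visit E.
    At Y: no right child.
    Visit Y.
  At N: go right to P.
    At P: go left to J.
      At J: no left child.
      At J: go right to T.
        At T: go left to R.
          At R: no left child.
          At R: go right to S.
            S is a leaf — visit S.
          Visit R.
        At T: no right child.
        Visit T.
      Visit J.
    At P: go right to B.
      At B: go left to Q.
        Q is a leaf — visit Q.
      At B: go right to G.
        G is a leaf — visit G.
      Visit B.
    Visit P.
  Visit N.
Visit F.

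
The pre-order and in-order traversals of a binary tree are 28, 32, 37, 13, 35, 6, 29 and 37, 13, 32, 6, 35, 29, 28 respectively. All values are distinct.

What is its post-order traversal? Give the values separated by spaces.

The first element of pre-order is the root; it splits in-order into left and right subtrees.
Root 28: left subtree has 6 nodes {37, 13, 32, 6, 35, 29}, right has 0 { }.
  Root 32: left subtree has 2 nodes {37, 13}, right has 3 {6, 35, 29}.
    Root 37: left subtree has 0 nodes { }, right has 1 {13}.
    Root 35: left subtree has 1 node {6}, right has 1 {29}.

13 37 6 29 35 32 28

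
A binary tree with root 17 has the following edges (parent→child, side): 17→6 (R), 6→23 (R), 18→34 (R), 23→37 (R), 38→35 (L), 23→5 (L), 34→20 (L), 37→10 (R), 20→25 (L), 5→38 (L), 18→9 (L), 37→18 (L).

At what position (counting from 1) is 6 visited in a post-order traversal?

12

Post-order visits the left subtree, then the right subtree, then the node.
At 17: no left child.
At 17: go right to 6.
  At 6: no left child.
  At 6: go right to 23.
    At 23: go left to 5.
      At 5: go left to 38.
        At 38: go left to 35.
          35 is a leaf — visit 35.
        At 38: no right child.
        Visit 38.
      At 5: no right child.
      Visit 5.
    At 23: go right to 37.
      At 37: go left to 18.
        At 18: go left to 9.
          9 is a leaf — visit 9.
        At 18: go right to 34.
          At 34: go left to 20.
            At 20: go left to 25.
              25 is a leaf — visit 25.
            At 20: no right child.
            Visit 20.
          At 34: no right child.
          Visit 34.
        Visit 18.
      At 37: go right to 10.
        10 is a leaf — visit 10.
      Visit 37.
    Visit 23.
  Visit 6.
Visit 17.
Full post-order sequence: 35, 38, 5, 9, 25, 20, 34, 18, 10, 37, 23, 6, 17.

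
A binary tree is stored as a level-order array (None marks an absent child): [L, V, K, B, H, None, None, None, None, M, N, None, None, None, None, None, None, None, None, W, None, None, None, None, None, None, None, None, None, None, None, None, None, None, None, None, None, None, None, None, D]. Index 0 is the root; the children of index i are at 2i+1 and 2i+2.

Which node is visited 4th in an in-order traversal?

D

In-order visits the left subtree, then the node, then the right subtree.
At L: go left to V.
  At V: go left to B.
    B is a leaf — visit B.
  Visit V.
  At V: go right to H.
    At H: go left to M.
      At M: go left to W.
        At W: no left child.
        Visit W.
        At W: go right to D.
          D is a leaf — visit D.
      Visit M.
      At M: no right child.
    Visit H.
    At H: go right to N.
      N is a leaf — visit N.
Visit L.
At L: go right to K.
  K is a leaf — visit K.
Full in-order sequence: B, V, W, D, M, H, N, L, K.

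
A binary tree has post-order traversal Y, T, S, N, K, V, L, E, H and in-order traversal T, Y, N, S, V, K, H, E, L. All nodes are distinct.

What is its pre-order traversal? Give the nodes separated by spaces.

The last element of post-order is the root; it splits in-order into left and right subtrees.
Root H: left subtree has 6 nodes {T, Y, N, S, V, K}, right has 2 {E, L}.
  Root V: left subtree has 4 nodes {T, Y, N, S}, right has 1 {K}.
    Root N: left subtree has 2 nodes {T, Y}, right has 1 {S}.
      Root T: left subtree has 0 nodes { }, right has 1 {Y}.
  Root E: left subtree has 0 nodes { }, right has 1 {L}.

H V N T Y S K E L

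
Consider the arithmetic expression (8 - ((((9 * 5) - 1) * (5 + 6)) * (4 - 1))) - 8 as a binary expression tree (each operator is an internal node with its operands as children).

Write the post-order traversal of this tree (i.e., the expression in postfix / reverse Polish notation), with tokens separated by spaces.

8 9 5 * 1 - 5 6 + * 4 1 - * - 8 -

Post-order on an expression tree gives postfix notation: for each operator, emit left operand, right operand, then the operator.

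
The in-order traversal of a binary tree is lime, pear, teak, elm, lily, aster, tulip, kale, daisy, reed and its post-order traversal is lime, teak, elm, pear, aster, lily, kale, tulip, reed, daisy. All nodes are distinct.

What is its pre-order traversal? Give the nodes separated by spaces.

daisy tulip lily pear lime elm teak aster kale reed

The last element of post-order is the root; it splits in-order into left and right subtrees.
Root daisy: left subtree has 8 nodes {lime, pear, teak, elm, lily, aster, tulip, kale}, right has 1 {reed}.
  Root tulip: left subtree has 6 nodes {lime, pear, teak, elm, lily, aster}, right has 1 {kale}.
    Root lily: left subtree has 4 nodes {lime, pear, teak, elm}, right has 1 {aster}.
      Root pear: left subtree has 1 node {lime}, right has 2 {teak, elm}.
        Root elm: left subtree has 1 node {teak}, right has 0 { }.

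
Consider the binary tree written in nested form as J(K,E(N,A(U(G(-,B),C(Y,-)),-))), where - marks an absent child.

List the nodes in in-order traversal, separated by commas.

K, J, N, E, G, B, U, Y, C, A

In-order visits the left subtree, then the node, then the right subtree.
At J: go left to K.
  K is a leaf — visit K.
Visit J.
At J: go right to E.
  At E: go left to N.
    N is a leaf — visit N.
  Visit E.
  At E: go right to A.
    At A: go left to U.
      At U: go left to G.
        At G: no left child.
        Visit G.
        At G: go right to B.
          B is a leaf — visit B.
      Visit U.
      At U: go right to C.
        At C: go left to Y.
          Y is a leaf — visit Y.
        Visit C.
        At C: no right child.
    Visit A.
    At A: no right child.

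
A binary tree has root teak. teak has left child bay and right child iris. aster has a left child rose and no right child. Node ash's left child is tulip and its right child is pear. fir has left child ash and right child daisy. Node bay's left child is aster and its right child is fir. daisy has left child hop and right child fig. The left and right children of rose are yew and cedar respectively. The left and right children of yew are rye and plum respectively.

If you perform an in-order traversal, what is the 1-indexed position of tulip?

In-order visits the left subtree, then the node, then the right subtree.
At teak: go left to bay.
  At bay: go left to aster.
    At aster: go left to rose.
      At rose: go left to yew.
        At yew: go left to rye.
          rye is a leaf — visit rye.
        Visit yew.
        At yew: go right to plum.
          plum is a leaf — visit plum.
      Visit rose.
      At rose: go right to cedar.
        cedar is a leaf — visit cedar.
    Visit aster.
    At aster: no right child.
  Visit bay.
  At bay: go right to fir.
    At fir: go left to ash.
      At ash: go left to tulip.
        tulip is a leaf — visit tulip.
      Visit ash.
      At ash: go right to pear.
        pear is a leaf — visit pear.
    Visit fir.
    At fir: go right to daisy.
      At daisy: go left to hop.
        hop is a leaf — visit hop.
      Visit daisy.
      At daisy: go right to fig.
        fig is a leaf — visit fig.
Visit teak.
At teak: go right to iris.
  iris is a leaf — visit iris.
Full in-order sequence: rye, yew, plum, rose, cedar, aster, bay, tulip, ash, pear, fir, hop, daisy, fig, teak, iris.

8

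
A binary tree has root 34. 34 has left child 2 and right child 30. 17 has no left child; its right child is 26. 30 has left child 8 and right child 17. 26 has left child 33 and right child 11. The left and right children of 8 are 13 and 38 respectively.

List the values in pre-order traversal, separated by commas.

34, 2, 30, 8, 13, 38, 17, 26, 33, 11

Pre-order visits the node, then its left subtree, then its right subtree.
Visit 34.
At 34: go left to 2.
  2 is a leaf — visit 2.
At 34: go right to 30.
  Visit 30.
  At 30: go left to 8.
    Visit 8.
    At 8: go left to 13.
      13 is a leaf — visit 13.
    At 8: go right to 38.
      38 is a leaf — visit 38.
  At 30: go right to 17.
    Visit 17.
    At 17: no left child.
    At 17: go right to 26.
      Visit 26.
      At 26: go left to 33.
        33 is a leaf — visit 33.
      At 26: go right to 11.
        11 is a leaf — visit 11.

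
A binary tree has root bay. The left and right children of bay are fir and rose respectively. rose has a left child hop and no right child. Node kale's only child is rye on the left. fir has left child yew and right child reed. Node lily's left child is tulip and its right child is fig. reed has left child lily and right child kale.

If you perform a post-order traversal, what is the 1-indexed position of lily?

Post-order visits the left subtree, then the right subtree, then the node.
At bay: go left to fir.
  At fir: go left to yew.
    yew is a leaf — visit yew.
  At fir: go right to reed.
    At reed: go left to lily.
      At lily: go left to tulip.
        tulip is a leaf — visit tulip.
      At lily: go right to fig.
        fig is a leaf — visit fig.
      Visit lily.
    At reed: go right to kale.
      At kale: go left to rye.
        rye is a leaf — visit rye.
      At kale: no right child.
      Visit kale.
    Visit reed.
  Visit fir.
At bay: go right to rose.
  At rose: go left to hop.
    hop is a leaf — visit hop.
  At rose: no right child.
  Visit rose.
Visit bay.
Full post-order sequence: yew, tulip, fig, lily, rye, kale, reed, fir, hop, rose, bay.

4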